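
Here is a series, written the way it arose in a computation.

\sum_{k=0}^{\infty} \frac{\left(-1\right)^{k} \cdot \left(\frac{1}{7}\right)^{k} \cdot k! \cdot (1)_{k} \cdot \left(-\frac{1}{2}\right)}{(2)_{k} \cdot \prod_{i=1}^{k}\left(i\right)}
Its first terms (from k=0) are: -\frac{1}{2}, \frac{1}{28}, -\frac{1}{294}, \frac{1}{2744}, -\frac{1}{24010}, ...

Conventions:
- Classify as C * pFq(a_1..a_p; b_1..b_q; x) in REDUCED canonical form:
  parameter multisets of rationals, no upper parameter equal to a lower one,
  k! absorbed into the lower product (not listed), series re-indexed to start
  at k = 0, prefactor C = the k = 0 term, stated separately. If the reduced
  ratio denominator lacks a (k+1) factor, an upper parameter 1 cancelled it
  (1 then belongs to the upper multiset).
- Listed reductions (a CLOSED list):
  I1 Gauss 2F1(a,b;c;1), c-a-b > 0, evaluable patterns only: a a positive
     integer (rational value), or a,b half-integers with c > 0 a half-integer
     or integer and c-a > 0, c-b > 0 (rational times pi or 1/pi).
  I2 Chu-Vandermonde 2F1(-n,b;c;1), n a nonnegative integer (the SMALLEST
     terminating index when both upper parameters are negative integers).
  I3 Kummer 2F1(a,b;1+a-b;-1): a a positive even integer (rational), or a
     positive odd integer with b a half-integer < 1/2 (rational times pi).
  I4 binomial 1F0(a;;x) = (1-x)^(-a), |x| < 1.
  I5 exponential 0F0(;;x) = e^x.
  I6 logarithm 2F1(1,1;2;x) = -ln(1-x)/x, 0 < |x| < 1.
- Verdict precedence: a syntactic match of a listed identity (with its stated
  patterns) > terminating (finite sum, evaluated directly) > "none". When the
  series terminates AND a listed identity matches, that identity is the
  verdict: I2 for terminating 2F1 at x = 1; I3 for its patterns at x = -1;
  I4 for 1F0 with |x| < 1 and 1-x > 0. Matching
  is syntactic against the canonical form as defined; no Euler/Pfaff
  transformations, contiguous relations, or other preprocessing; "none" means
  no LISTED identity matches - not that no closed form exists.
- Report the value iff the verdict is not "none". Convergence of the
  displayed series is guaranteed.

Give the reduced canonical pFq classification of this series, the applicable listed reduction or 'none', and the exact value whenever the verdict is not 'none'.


x = -\frac{1}{7} here; the reduced form reads 2F1, upper {1, 1}, lower {2}, C = -\frac{1}{2}. Verdict: the I6 logarithm reduction matches (the logarithm: parameters (1,1;2), x = -\frac{1}{7}). Its exact value is \left(-\frac{7}{2}\right) \cdot \ln\left(\frac{8}{7}\right).

First insight: t_0 being -\frac{1}{2}, the (-1)^k factor (C = -1/2) folds into the argument's sign.
Term ratio: r(k) = -\frac{1}{7} * (k+1) (k+1) / [(k+2) (k+1)] ; factor over Q: parameters, x = -\frac{1}{7}, and C = -\frac{1}{2}.


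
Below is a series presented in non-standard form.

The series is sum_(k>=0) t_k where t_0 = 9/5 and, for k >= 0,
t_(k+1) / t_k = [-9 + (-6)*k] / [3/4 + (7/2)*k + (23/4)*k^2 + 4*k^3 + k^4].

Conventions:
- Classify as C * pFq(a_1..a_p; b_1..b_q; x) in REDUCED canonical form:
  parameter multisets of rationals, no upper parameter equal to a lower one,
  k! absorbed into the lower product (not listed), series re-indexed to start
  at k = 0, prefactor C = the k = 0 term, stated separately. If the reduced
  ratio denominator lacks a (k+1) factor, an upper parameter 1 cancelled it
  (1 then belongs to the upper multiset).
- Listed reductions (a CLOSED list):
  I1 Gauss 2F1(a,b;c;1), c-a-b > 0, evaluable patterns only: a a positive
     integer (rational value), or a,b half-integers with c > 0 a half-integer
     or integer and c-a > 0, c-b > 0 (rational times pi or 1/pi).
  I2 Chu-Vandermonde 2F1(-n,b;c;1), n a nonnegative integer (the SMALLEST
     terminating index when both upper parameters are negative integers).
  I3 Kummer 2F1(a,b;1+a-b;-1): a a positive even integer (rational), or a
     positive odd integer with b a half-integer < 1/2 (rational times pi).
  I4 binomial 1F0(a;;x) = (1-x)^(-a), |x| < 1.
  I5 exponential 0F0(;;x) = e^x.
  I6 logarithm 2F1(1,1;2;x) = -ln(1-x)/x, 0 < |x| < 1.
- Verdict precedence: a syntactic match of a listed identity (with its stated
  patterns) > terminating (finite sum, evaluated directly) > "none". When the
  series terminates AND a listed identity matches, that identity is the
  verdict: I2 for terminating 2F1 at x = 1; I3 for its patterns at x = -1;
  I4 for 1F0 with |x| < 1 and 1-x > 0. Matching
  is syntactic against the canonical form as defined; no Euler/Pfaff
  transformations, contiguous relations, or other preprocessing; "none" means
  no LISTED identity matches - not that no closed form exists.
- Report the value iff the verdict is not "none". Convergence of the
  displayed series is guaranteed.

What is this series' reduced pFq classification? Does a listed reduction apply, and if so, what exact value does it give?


Canonical form: C = 9/5 times 0F2 with upper {-}, lower {1/2, 1}, x = -6. Verdict: none. A 0F2 with upper {-} fits none of I1-I6 at x = -6; the sum runs forever.

The tell: x = (-6) and the expanded ratio factors over Q; C = 9/5, x = -6, roots give parameters.
Term ratio: r(k) = (-6) * 1 / [(k+1/2) (k+1) (k+1)] ; factor over Q: parameters, x = (-6), and C = 9/5.


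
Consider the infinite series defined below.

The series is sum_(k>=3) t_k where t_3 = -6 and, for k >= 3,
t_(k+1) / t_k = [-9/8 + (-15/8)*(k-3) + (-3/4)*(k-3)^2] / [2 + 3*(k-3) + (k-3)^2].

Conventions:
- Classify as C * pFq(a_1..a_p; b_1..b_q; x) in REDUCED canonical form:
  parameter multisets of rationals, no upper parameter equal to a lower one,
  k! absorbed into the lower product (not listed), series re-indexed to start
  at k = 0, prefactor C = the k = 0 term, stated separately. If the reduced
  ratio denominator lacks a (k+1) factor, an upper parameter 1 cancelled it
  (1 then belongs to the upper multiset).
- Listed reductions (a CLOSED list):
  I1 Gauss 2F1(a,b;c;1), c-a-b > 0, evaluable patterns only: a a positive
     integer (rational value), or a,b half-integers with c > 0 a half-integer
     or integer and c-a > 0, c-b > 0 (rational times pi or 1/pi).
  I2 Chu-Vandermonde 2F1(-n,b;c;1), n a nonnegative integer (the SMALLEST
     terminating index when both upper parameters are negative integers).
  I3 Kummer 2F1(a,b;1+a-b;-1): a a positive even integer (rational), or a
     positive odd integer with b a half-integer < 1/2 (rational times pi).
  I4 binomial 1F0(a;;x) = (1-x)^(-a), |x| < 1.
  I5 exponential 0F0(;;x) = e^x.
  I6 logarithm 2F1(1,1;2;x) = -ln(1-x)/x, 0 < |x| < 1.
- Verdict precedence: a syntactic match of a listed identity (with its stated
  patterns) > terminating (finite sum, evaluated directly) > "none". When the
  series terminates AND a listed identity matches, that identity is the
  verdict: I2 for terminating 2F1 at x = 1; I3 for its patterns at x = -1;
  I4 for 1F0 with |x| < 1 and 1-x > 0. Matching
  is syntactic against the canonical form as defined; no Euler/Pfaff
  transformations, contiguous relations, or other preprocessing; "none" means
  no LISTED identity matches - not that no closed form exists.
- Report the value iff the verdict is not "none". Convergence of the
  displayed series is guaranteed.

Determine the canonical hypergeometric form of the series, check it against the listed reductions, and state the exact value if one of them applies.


Classification (C = -6): 2F1 with upper {1, 3/2}, lower {2}, argument x = -3/4. Verdict: none here - no I1-I6 shape fits x = -3/4 with lower {2}.

First insight: from the first term -6: roots of the ratio polynomials (prefactor -6) are the negated parameters.
Consecutive-term ratio: r(k) = (-3/4) * (k+1) (k+3/2) / [(k+2) (k+1)] - rational in k, leading ratio (-3/4); with t_0 = -6, classification follows.


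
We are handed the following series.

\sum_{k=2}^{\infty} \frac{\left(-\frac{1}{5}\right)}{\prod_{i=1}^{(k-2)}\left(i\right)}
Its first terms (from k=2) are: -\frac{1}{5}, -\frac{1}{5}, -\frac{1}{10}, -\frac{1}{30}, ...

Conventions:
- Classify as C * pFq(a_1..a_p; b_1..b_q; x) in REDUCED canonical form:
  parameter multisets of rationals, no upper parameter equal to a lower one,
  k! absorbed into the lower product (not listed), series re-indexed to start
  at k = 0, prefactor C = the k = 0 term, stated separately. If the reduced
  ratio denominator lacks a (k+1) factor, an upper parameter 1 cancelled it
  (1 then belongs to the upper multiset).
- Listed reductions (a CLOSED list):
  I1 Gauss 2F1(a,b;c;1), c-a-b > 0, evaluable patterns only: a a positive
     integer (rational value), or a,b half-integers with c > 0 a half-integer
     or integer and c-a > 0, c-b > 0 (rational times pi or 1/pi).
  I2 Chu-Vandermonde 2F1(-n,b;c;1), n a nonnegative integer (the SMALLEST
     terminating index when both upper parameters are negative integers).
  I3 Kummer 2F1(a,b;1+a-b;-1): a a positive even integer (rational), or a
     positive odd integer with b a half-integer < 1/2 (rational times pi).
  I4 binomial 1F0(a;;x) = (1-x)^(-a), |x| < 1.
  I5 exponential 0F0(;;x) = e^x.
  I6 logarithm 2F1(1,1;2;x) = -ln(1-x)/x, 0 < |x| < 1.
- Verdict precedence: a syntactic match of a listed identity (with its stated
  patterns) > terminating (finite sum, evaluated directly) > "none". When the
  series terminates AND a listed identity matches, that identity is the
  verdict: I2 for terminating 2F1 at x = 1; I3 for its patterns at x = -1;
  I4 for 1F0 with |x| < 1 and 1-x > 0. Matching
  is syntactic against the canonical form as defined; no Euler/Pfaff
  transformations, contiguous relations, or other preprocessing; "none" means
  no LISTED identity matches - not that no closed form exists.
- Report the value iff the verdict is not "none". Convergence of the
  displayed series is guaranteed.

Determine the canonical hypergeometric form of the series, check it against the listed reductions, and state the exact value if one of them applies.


The series (x = 1) is 0F0: upper {-}, lower {-}, prefactor -\frac{1}{5}. Verdict: exponential (I5) fires (the 0F0 exponential series at x = 1). Exact value: \left(-\frac{1}{5}\right) \cdot e^{1}.

First insight: t_0 being -\frac{1}{5}, the product of the first k integers (prefactor -1/5) is k!.
Consecutive-term ratio: r(k) = 1 * 1 / [(k+1)] - rational in k, leading ratio 1; with t_0 = -\frac{1}{5}, classification follows.


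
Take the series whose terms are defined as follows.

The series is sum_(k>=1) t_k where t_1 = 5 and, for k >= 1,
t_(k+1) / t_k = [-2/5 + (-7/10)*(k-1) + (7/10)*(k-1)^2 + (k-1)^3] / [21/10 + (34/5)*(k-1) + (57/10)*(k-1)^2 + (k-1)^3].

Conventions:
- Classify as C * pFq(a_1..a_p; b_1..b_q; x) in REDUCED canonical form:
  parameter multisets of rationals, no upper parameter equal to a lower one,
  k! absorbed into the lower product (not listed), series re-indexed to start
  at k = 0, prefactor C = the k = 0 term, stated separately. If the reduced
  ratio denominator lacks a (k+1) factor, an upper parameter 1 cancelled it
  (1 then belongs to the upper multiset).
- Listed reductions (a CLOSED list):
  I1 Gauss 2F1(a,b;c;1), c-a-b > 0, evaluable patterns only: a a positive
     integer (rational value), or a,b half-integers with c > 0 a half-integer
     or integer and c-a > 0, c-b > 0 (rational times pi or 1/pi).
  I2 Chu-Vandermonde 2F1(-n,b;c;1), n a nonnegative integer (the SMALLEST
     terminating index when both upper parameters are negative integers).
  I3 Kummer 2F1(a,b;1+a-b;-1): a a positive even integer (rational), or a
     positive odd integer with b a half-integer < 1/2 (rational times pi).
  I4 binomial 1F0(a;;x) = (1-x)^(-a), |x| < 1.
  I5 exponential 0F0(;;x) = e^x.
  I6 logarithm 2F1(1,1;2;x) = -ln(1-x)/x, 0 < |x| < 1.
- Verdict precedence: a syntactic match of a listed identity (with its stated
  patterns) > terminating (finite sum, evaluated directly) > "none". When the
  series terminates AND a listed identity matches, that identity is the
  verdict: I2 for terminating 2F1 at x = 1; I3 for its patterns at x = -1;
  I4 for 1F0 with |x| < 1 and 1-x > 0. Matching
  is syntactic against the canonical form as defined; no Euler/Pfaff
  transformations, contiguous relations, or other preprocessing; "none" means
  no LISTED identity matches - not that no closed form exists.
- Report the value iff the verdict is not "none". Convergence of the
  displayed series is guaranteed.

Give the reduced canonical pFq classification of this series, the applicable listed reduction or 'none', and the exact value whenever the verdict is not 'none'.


This is 5 * 2F1(-4/5, 1; 21/5; 1) in reduced canonical form. Verdict: Gauss's theorem (I1) matches (x = 1: the Gamma ratio telescopes since c-a-b = 4 > 0 and a = 1 in Z>0). Value: 4.

First insight: t_0 being 5, the expanded ratio factors over Q; C = 5, roots give parameters.
Term ratio: r(k) = 1 * (k-4/5) (k+1) / [(k+21/5) (k+1)] ; factor over Q: parameters, x = 1, and C = 5.


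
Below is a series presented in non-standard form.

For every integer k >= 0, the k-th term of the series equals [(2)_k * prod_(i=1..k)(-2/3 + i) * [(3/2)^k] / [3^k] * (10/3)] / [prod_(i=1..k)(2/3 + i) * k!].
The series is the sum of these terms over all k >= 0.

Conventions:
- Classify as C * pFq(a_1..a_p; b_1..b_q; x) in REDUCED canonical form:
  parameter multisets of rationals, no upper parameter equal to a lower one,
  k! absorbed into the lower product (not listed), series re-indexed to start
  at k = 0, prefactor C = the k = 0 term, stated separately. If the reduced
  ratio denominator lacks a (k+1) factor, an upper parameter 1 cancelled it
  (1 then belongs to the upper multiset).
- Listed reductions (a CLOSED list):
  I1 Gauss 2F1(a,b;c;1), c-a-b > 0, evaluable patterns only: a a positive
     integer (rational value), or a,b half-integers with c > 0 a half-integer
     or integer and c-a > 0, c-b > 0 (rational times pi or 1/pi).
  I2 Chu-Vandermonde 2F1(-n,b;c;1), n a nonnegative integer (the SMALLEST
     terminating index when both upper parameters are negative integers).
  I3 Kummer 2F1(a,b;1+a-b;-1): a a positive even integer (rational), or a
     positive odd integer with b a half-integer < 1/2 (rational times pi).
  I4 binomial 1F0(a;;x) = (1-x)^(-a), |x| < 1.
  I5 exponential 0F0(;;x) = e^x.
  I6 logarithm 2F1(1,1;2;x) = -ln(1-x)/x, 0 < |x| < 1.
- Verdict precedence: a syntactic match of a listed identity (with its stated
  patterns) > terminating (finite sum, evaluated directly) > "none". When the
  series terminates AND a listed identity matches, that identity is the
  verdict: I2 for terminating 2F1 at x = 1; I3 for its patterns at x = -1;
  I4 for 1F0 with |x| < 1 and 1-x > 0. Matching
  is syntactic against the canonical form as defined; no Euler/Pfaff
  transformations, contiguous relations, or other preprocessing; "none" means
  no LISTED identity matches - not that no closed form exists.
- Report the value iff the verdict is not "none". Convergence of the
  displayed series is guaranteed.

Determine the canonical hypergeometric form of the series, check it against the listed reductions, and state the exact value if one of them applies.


The series (x = 1/2) is 2F1: upper {1/3, 2}, lower {5/3}, prefactor 10/3. Verdict: none. No listed pattern accepts 2F1(1/3, 2; 5/3; 1/2).

Structural cue: with t_0 = 10/3, the lower running product (C = 10/3) is a rising factorial.
Adjacent-term ratio: r(k) = (1/2) * (k+1/3) (k+2) / [(k+5/3) (k+1)] - rational; roots negated = parameters, x = (1/2), C = 10/3.


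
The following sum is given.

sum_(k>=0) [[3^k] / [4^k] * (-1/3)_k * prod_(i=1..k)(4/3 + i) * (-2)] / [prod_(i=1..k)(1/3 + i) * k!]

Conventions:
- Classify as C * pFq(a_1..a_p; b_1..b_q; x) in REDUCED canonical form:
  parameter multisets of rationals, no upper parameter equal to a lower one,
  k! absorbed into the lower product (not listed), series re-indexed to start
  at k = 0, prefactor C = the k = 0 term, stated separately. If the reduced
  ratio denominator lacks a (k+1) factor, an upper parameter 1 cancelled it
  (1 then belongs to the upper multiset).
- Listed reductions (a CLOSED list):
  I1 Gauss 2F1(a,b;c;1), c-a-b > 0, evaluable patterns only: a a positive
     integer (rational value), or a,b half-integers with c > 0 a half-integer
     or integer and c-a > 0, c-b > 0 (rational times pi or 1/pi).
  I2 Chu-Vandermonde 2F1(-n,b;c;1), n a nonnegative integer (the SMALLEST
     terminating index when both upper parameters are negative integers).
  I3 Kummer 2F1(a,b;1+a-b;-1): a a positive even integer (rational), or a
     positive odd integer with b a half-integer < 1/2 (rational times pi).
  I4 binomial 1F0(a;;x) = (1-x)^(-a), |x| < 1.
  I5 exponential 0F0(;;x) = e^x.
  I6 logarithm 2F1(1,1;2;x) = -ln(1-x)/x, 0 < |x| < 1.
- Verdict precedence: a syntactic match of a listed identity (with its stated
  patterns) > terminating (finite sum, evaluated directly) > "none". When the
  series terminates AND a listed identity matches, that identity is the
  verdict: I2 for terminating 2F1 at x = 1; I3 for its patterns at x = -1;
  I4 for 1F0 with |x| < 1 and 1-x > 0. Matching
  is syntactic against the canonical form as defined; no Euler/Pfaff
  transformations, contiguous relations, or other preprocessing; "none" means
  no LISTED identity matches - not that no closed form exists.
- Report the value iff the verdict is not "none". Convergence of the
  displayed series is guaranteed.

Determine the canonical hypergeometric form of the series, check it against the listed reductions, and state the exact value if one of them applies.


Canonical form: C = -2 times 2F1 with upper {-1/3, 7/3}, lower {4/3}, x = 3/4. Verdict: none. No listed pattern accepts 2F1(-1/3, 7/3; 4/3; 3/4).

Structural cue: x = (3/4) and the running product (C = -2) telescopes to a rising factorial.
Step ratio: r(k) = (3/4) * (k-1/3) (k+7/3) / [(k+4/3) (k+1)] - rational in k, leading ratio (3/4); with t_0 = -2, classification follows.


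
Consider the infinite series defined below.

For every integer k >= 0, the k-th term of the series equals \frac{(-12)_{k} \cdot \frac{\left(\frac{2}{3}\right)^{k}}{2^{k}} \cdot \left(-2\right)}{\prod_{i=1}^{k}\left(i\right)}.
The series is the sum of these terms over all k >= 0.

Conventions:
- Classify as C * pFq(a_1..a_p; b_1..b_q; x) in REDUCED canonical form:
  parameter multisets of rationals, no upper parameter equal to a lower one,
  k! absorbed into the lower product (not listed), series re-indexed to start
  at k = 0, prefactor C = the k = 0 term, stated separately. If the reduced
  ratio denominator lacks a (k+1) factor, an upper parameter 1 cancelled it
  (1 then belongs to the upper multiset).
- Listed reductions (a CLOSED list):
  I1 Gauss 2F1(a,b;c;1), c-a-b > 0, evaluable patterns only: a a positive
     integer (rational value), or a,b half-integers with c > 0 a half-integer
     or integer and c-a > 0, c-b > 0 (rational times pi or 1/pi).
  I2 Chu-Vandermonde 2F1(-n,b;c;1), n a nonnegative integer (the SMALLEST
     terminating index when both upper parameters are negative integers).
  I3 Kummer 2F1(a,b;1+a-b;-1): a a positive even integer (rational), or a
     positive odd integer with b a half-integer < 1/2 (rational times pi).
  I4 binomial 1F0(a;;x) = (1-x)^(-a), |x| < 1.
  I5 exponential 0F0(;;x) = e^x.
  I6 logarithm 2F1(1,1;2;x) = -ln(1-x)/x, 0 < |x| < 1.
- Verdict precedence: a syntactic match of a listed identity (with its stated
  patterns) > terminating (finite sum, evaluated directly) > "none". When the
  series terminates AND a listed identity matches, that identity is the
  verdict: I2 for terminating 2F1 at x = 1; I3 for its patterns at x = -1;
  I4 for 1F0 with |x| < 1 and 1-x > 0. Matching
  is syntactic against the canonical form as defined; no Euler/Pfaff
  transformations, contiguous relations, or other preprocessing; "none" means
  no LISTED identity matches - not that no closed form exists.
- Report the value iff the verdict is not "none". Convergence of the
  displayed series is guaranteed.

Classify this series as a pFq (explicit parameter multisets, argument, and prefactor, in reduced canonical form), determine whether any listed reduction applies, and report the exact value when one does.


This is -2 * 1F0(-12; -; \frac{1}{3}) in reduced canonical form. Verdict at x = \frac{1}{3}: the I4 binomial reduction matches (the 1F0 binomial series: exponent 12, x = \frac{1}{3}). Sum: -\frac{8192}{531441}.

First insight: t_0 being -2, the two k-th powers (C = -2) combine into one argument.
Term ratio: r(k) = \frac{1}{3} * (k-12) / [(k+1)] ; factor over Q: parameters, x = \frac{1}{3}, and C = -2.


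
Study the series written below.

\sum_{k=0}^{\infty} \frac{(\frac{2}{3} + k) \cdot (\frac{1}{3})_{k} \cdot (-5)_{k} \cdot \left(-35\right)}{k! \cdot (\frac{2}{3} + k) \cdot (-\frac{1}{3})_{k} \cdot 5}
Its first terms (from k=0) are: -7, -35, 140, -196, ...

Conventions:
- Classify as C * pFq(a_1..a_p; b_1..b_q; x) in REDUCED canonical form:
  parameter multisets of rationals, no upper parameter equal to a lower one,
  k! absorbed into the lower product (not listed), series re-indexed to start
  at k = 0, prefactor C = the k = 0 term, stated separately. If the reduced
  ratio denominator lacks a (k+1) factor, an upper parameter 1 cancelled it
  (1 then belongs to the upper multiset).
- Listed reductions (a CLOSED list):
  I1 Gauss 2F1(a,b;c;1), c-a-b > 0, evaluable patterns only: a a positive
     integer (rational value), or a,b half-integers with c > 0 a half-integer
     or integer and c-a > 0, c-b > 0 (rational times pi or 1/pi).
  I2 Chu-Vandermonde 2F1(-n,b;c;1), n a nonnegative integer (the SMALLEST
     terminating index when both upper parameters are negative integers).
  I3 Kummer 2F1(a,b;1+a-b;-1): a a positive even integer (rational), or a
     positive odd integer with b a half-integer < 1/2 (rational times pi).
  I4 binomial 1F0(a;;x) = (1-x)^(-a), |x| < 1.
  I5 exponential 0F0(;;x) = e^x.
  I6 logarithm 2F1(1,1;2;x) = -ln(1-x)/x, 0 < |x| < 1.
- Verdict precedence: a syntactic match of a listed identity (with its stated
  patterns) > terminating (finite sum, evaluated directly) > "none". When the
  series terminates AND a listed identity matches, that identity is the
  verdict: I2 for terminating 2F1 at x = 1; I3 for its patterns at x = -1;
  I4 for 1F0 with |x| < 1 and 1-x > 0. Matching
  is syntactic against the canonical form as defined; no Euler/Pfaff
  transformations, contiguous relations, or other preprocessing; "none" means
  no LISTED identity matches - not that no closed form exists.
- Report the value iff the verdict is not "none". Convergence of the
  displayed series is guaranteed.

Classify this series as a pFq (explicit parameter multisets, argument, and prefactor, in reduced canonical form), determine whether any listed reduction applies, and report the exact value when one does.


Reduced: x = 1, 2F1, upper = {-5, \frac{1}{3}}, lower = {-\frac{1}{3}}, C = -7. Verdict: the Chu-Vandermonde identity I2 applies (terminating 2F1 at x = 1 with n = 5, b = 1/3, c = -\frac{1}{3}). Sum: -\frac{49}{11}.

The tell: x = 1 and the constant factors (prefactor -7) combine into one prefactor.
Term ratio: r(k) = 1 * (k-5) (k+\frac{1}{3}) / [(k-\frac{1}{3}) (k+1)] - rational in k. x = 1; t_0 = -7; negate the roots.


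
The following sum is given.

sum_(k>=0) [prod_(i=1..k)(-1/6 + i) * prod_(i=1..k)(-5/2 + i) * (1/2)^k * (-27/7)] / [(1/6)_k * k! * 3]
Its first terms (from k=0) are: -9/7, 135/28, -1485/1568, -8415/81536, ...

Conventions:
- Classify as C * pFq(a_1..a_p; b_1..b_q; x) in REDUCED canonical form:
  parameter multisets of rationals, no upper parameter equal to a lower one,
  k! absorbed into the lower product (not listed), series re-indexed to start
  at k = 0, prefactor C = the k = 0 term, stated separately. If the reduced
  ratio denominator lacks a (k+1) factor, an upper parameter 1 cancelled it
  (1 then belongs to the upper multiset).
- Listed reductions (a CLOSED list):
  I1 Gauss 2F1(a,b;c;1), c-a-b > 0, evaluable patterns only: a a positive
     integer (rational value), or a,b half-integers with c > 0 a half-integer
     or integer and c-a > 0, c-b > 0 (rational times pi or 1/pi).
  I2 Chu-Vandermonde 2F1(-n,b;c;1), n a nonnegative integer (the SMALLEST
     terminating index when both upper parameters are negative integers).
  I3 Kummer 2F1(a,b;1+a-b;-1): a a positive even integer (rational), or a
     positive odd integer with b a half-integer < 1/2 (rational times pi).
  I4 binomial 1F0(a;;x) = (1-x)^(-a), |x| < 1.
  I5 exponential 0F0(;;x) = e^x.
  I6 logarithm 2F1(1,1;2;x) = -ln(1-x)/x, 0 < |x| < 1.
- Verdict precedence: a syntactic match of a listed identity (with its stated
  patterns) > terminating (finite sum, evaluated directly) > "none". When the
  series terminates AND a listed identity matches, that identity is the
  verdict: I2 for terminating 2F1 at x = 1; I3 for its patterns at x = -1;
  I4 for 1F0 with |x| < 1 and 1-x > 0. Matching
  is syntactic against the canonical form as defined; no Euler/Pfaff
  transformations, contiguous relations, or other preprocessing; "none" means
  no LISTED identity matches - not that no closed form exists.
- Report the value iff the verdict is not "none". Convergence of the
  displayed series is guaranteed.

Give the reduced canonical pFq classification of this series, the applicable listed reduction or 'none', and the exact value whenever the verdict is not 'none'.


Canonical form: C = -9/7 times 2F1 with upper {-3/2, 5/6}, lower {1/6}, x = 1/2. Verdict: none. Every listed pattern misses the 2F1 form at 1/2, upper {-3/2, 5/6}.

First insight: with t_0 = -9/7, the constant factors (C = -9/7) combine into one prefactor.
Term ratio: r(k) = (1/2) * (k-3/2) (k+5/6) / [(k+1/6) (k+1)] ; factor over Q: parameters, x = (1/2), and C = -9/7.


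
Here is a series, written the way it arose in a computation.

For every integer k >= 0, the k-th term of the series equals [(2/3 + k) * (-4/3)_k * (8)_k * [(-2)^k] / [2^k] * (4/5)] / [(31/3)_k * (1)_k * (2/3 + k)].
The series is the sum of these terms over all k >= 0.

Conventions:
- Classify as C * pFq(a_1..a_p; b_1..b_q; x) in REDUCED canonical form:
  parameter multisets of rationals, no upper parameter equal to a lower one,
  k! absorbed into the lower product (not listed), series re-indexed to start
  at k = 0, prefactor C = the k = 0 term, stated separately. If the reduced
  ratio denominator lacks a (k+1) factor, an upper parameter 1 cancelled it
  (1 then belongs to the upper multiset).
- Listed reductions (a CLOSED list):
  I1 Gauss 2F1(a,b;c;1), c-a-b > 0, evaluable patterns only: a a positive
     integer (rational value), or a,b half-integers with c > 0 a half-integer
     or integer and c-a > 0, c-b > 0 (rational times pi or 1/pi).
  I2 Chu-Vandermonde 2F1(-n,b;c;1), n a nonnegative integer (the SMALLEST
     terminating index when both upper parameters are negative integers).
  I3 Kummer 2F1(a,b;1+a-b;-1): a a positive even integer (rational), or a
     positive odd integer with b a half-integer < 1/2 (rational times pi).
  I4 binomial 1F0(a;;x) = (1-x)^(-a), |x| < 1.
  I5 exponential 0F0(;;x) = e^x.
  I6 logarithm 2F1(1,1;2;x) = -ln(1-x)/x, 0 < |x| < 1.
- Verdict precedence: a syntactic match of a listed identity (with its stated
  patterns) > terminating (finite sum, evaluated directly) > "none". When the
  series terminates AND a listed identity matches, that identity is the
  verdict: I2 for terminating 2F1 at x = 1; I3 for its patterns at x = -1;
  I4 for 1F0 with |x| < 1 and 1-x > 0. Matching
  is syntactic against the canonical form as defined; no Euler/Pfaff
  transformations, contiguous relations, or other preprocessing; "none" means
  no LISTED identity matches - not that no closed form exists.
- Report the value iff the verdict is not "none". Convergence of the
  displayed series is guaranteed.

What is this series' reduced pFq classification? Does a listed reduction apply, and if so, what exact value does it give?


Prefactor 4/5, argument -1: 2F1 with upper {-4/3, 8} over lower {31/3}. Verdict: the Kummer evaluation I3 matches (x = -1; c = 31/3 equals 1+a-b for upper {-4/3, 8}: listed pattern). Exact value: 418/243.

Key step: t_0 = 4/5 here, and (1)_k (C = 4/5) is k! itself.
Adjacent-term ratio: r(k) = (-1) * (k-4/3) (k+8) / [(k+31/3) (k+1)] - rational; roots negated = parameters, x = (-1), C = 4/5.


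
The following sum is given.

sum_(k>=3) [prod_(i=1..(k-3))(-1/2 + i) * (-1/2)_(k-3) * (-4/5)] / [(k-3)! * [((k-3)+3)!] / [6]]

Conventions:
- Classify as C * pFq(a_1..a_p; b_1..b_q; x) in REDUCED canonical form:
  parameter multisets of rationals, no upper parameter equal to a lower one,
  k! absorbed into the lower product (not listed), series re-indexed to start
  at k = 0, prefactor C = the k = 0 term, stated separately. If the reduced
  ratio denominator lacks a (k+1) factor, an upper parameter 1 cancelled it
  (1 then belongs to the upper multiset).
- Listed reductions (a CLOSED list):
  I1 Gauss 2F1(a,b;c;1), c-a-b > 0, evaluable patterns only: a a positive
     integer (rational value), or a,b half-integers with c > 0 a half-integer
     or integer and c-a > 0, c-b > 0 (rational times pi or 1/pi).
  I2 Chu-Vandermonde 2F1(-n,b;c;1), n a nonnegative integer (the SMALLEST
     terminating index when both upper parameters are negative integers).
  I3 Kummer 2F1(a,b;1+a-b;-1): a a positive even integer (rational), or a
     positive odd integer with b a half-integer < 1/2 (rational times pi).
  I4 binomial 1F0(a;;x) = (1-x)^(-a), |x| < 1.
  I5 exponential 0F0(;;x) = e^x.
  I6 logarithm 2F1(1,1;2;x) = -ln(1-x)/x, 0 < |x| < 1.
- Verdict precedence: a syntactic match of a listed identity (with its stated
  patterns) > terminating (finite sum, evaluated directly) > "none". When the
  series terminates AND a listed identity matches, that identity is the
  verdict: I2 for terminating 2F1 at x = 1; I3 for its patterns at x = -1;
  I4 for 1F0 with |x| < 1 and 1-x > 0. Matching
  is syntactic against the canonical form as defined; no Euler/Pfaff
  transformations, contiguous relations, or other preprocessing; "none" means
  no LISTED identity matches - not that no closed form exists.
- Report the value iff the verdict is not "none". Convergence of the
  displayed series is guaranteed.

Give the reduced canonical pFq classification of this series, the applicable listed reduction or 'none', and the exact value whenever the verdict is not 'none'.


With C = -4/5: the canonical form is 2F1(-1/2, 1/2; 4; 1). Verdict: Gauss's theorem I1 (half-integer case) matches (x = 1; upper {-1/2, 1/2} half-integers, c = 4 in the evaluable pattern). Hence: (-2048/875) / pi.

Key observation: t_0 = -4/5 here, and the running product (C = -4/5) telescopes to a rising factorial.
Adjacent-term ratio: r(k) = 1 * (k-1/2) (k+1/2) / [(k+4) (k+1)] - poly over poly, x = 1 from leading terms; C = -4/5 at k = 0.


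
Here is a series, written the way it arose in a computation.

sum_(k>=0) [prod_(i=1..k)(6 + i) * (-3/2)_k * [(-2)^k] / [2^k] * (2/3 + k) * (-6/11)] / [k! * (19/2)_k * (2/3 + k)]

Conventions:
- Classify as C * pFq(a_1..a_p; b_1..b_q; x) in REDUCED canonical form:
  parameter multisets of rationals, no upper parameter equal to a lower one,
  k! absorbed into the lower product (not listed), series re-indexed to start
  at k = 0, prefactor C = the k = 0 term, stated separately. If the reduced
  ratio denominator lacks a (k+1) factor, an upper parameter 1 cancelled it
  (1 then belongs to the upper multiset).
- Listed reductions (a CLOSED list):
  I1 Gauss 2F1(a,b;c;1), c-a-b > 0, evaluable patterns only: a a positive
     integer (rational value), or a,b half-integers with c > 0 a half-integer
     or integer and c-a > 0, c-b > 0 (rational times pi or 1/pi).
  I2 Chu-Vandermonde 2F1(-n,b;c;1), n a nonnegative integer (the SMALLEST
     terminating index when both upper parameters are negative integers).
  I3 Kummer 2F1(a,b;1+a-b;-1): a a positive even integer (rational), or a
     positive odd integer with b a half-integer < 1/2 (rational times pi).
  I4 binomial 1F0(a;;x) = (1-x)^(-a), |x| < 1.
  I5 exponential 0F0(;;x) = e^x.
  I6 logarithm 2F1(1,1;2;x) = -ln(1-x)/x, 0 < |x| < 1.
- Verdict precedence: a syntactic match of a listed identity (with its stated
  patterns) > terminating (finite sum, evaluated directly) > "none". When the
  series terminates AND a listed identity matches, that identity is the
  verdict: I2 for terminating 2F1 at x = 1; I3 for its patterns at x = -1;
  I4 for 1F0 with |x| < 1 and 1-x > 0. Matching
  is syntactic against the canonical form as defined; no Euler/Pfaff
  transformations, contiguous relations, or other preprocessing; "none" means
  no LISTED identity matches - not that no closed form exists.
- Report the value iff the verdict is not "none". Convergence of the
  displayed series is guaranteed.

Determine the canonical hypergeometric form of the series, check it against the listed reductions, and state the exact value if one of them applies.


Canonical form: C = -6/11 times 2F1 with upper {-3/2, 7}, lower {19/2}, x = -1. Verdict (x = -1): Kummer's theorem (I3) applies (x = -1; c = 19/2 equals 1+a-b for upper {-3/2, 7}: listed pattern). Hence: (-208845/524288) * pi.

Structural cue: from the first term -6/11: the factor k + 2/3 cancels (top and bottom), leaving C = -6/11, x = -1.
Step ratio: r(k) = (-1) * (k-3/2) (k+7) / [(k+19/2) (k+1)] - rational in k. x = (-1); t_0 = -6/11; negate the roots.


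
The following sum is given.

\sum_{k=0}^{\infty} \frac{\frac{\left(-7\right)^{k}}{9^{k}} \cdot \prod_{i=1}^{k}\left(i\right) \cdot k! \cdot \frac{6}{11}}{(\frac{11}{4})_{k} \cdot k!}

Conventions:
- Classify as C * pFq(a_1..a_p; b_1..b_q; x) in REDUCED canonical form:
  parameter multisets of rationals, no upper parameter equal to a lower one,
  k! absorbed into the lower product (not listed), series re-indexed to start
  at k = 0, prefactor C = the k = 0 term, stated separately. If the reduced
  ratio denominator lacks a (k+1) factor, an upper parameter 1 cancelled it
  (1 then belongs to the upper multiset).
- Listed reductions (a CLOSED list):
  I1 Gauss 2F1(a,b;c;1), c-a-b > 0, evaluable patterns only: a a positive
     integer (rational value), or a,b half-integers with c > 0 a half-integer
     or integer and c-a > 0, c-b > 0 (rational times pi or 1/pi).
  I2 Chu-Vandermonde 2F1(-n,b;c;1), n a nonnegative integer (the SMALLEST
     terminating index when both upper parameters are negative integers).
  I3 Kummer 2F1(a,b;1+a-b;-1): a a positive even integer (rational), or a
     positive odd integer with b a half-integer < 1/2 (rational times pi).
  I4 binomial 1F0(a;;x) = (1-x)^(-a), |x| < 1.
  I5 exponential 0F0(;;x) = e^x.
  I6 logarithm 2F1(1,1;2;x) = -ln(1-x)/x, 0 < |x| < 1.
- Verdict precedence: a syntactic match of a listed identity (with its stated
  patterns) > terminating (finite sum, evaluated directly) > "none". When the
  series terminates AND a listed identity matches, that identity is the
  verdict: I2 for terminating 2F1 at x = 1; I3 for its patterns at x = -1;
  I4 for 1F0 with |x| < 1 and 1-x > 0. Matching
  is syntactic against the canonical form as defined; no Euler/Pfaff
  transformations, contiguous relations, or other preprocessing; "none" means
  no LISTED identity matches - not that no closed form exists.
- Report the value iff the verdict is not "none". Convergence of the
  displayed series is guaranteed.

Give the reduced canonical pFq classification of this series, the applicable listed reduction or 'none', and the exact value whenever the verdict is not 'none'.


This is \frac{6}{11} * 2F1(1, 1; \frac{11}{4}; -\frac{7}{9}) in reduced canonical form. Verdict: none here - no I1-I6 shape fits x = -\frac{7}{9} with lower {\frac{11}{4}}.

Key observation: from the first term \frac{6}{11}: the factorial ratio (C = 6/11, x = -7/9) (k+a-1)!/(a-1)! is a rising factorial (a)_k.
Term ratio: r(k) = -\frac{7}{9} * (k+1) (k+1) / [(k+\frac{11}{4}) (k+1)] - rational in k. x = -\frac{7}{9}; t_0 = \frac{6}{11}; negate the roots.


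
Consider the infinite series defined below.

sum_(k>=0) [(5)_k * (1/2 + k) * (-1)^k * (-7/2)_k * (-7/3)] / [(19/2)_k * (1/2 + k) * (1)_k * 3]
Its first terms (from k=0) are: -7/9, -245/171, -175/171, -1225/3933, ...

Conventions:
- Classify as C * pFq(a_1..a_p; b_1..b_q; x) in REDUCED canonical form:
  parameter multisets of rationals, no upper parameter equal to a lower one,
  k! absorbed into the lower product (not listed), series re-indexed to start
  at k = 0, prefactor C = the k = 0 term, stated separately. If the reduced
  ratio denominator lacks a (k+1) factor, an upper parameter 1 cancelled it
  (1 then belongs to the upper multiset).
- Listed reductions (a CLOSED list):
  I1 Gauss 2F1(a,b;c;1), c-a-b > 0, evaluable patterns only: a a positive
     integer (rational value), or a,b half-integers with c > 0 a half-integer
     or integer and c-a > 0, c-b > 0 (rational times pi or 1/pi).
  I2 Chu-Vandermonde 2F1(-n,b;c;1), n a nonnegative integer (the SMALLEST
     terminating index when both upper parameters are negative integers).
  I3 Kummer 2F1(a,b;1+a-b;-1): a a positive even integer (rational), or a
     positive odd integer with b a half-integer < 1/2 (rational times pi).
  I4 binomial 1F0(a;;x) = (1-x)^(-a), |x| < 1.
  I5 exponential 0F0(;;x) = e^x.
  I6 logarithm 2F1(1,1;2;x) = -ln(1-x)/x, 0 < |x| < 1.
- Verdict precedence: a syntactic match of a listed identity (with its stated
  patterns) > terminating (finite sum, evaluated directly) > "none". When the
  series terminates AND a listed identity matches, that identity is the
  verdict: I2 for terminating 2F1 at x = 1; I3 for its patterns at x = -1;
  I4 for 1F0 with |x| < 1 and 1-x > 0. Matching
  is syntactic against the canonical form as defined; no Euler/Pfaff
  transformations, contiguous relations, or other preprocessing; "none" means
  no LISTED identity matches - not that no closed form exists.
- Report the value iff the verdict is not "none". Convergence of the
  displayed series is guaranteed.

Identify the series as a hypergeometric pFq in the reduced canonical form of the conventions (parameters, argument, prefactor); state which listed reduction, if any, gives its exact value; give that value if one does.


The series (x = -1) is 2F1: upper {-7/2, 5}, lower {19/2}, prefactor -7/9. Verdict: Kummer's theorem (I3) fires (x = -1; c = 19/2 equals 1+a-b for upper {-7/2, 5}: listed pattern). Sum: (-595595/524288) * pi.

Key observation: from the first term -7/9: striking the common factor k + 1/2 reduces the term (C = -7/9).
Adjacent-term ratio: r(k) = (-1) * (k-7/2) (k+5) / [(k+19/2) (k+1)] - rational; roots negated = parameters, x = (-1), C = -7/9.


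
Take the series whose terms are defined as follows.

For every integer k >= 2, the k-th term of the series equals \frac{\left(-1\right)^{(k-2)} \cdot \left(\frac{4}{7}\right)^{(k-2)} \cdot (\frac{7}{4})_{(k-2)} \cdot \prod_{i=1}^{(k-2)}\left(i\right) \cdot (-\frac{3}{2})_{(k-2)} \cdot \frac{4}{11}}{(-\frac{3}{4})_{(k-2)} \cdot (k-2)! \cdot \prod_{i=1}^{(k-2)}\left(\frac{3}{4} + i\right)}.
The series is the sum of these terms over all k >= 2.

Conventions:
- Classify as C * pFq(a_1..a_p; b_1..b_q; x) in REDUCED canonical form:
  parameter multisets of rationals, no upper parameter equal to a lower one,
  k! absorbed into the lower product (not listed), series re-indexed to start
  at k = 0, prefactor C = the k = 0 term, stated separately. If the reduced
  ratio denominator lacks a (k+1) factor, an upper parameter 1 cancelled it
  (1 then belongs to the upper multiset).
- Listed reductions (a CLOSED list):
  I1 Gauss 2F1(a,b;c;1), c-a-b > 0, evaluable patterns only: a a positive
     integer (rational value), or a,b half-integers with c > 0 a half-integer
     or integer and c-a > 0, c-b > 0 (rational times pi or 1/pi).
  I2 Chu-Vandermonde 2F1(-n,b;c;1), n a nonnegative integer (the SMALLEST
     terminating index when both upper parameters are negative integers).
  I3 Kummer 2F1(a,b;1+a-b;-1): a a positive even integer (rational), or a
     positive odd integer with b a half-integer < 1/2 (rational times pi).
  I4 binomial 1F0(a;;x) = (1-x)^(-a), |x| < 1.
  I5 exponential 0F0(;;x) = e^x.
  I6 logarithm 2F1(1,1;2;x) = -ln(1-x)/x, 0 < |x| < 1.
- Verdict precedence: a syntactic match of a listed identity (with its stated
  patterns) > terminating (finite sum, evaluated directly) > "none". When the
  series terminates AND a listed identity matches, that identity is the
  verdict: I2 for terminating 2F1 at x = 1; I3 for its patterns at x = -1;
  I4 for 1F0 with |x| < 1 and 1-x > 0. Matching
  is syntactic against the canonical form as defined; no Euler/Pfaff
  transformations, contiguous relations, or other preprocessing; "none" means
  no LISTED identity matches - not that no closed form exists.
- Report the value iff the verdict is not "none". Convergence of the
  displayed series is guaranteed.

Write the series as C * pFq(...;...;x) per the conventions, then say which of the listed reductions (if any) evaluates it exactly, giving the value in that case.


Key step: with t_0 = \frac{4}{11}, the parameter 7/4 appears in both the upper and lower lists and cancels.
Term ratio: r(k) = -\frac{4}{7} * (k-\frac{3}{2}) (k+1) / [(k-\frac{3}{4}) (k+1)] - poly over poly, x = -\frac{4}{7} from leading terms; C = \frac{4}{11} at k = 0.

Prefactor \frac{4}{11}, argument -\frac{4}{7}: 2F1 with upper {-\frac{3}{2}, 1} over lower {-\frac{3}{4}}. Verdict: none. Every listed pattern misses the 2F1 form at -\frac{4}{7}, upper {-\frac{3}{2}, 1}.
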